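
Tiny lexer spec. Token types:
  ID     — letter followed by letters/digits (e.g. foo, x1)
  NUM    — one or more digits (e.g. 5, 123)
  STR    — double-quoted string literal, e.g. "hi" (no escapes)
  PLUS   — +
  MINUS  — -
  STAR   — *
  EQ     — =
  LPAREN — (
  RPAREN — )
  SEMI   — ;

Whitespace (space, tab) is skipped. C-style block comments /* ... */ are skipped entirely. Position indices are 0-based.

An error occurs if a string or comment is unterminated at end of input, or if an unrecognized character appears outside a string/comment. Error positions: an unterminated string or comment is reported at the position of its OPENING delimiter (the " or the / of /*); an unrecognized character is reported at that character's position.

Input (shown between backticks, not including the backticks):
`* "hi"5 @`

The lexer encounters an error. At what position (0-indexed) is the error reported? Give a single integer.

Answer: 8

Derivation:
pos=0: emit STAR '*'
pos=2: enter STRING mode
pos=2: emit STR "hi" (now at pos=6)
pos=6: emit NUM '5' (now at pos=7)
pos=8: ERROR — unrecognized char '@'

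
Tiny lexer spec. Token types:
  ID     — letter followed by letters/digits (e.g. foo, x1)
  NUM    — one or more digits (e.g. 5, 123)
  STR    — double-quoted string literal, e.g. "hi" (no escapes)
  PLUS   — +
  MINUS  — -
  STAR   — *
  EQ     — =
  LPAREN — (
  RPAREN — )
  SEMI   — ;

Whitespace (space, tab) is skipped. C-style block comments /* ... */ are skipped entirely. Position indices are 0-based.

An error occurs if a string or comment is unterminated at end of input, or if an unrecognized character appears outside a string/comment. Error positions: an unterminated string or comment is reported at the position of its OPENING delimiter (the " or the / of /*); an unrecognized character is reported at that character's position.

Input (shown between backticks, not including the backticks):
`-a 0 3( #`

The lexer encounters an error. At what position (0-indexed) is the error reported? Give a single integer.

Answer: 8

Derivation:
pos=0: emit MINUS '-'
pos=1: emit ID 'a' (now at pos=2)
pos=3: emit NUM '0' (now at pos=4)
pos=5: emit NUM '3' (now at pos=6)
pos=6: emit LPAREN '('
pos=8: ERROR — unrecognized char '#'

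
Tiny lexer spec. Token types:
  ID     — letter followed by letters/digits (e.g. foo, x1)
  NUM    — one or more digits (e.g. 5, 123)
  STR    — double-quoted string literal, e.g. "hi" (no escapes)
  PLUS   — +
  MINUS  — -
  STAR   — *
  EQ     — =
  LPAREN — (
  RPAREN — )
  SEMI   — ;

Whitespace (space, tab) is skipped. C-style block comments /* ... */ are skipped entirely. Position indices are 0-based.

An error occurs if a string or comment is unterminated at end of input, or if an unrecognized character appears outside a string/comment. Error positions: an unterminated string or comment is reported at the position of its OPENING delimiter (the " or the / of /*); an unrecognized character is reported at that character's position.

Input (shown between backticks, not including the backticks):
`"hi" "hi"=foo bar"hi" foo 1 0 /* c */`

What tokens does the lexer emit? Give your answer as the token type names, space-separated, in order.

Answer: STR STR EQ ID ID STR ID NUM NUM

Derivation:
pos=0: enter STRING mode
pos=0: emit STR "hi" (now at pos=4)
pos=5: enter STRING mode
pos=5: emit STR "hi" (now at pos=9)
pos=9: emit EQ '='
pos=10: emit ID 'foo' (now at pos=13)
pos=14: emit ID 'bar' (now at pos=17)
pos=17: enter STRING mode
pos=17: emit STR "hi" (now at pos=21)
pos=22: emit ID 'foo' (now at pos=25)
pos=26: emit NUM '1' (now at pos=27)
pos=28: emit NUM '0' (now at pos=29)
pos=30: enter COMMENT mode (saw '/*')
exit COMMENT mode (now at pos=37)
DONE. 9 tokens: [STR, STR, EQ, ID, ID, STR, ID, NUM, NUM]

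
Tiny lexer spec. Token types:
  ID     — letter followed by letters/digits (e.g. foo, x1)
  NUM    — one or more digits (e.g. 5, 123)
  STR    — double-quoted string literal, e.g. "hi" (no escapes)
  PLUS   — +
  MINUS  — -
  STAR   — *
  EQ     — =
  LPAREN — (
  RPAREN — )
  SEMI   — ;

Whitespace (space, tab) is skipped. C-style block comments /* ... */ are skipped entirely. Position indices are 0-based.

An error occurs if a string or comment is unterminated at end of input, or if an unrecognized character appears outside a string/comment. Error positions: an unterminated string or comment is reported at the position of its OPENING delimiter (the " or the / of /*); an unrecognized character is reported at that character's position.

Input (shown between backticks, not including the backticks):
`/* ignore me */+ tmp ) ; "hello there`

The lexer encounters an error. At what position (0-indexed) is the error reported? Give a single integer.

Answer: 25

Derivation:
pos=0: enter COMMENT mode (saw '/*')
exit COMMENT mode (now at pos=15)
pos=15: emit PLUS '+'
pos=17: emit ID 'tmp' (now at pos=20)
pos=21: emit RPAREN ')'
pos=23: emit SEMI ';'
pos=25: enter STRING mode
pos=25: ERROR — unterminated string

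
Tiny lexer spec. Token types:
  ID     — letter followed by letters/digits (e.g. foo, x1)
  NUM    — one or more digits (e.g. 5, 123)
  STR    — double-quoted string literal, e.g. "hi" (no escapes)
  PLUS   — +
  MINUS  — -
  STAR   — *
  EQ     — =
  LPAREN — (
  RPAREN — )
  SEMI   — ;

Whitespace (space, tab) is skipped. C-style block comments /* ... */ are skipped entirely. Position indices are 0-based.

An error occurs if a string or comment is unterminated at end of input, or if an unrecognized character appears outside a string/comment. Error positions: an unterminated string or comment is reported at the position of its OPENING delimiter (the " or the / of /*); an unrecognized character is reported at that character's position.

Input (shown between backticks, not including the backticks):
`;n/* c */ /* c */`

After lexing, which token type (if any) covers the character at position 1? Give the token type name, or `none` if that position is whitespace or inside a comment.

pos=0: emit SEMI ';'
pos=1: emit ID 'n' (now at pos=2)
pos=2: enter COMMENT mode (saw '/*')
exit COMMENT mode (now at pos=9)
pos=10: enter COMMENT mode (saw '/*')
exit COMMENT mode (now at pos=17)
DONE. 2 tokens: [SEMI, ID]
Position 1: char is 'n' -> ID

Answer: ID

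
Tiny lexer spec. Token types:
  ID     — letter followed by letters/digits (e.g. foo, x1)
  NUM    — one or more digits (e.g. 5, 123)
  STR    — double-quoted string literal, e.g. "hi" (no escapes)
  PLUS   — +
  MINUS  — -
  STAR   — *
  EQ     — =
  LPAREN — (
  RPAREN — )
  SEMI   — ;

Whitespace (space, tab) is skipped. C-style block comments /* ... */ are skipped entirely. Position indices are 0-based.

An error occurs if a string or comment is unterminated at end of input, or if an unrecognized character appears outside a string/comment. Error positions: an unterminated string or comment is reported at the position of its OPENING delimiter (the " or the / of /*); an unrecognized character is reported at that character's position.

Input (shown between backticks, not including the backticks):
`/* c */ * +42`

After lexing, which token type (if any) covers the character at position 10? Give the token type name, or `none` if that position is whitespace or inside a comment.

pos=0: enter COMMENT mode (saw '/*')
exit COMMENT mode (now at pos=7)
pos=8: emit STAR '*'
pos=10: emit PLUS '+'
pos=11: emit NUM '42' (now at pos=13)
DONE. 3 tokens: [STAR, PLUS, NUM]
Position 10: char is '+' -> PLUS

Answer: PLUS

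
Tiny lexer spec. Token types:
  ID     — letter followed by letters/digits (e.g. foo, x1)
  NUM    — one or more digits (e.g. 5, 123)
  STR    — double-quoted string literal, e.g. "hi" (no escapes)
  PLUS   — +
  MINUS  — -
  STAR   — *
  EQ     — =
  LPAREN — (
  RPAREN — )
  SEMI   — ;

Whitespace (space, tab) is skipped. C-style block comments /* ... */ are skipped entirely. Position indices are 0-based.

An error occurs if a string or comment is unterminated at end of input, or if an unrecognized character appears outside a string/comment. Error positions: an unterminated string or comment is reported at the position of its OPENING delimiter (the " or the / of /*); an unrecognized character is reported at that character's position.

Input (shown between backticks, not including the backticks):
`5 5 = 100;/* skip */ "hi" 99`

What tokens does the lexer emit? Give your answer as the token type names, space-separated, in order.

Answer: NUM NUM EQ NUM SEMI STR NUM

Derivation:
pos=0: emit NUM '5' (now at pos=1)
pos=2: emit NUM '5' (now at pos=3)
pos=4: emit EQ '='
pos=6: emit NUM '100' (now at pos=9)
pos=9: emit SEMI ';'
pos=10: enter COMMENT mode (saw '/*')
exit COMMENT mode (now at pos=20)
pos=21: enter STRING mode
pos=21: emit STR "hi" (now at pos=25)
pos=26: emit NUM '99' (now at pos=28)
DONE. 7 tokens: [NUM, NUM, EQ, NUM, SEMI, STR, NUM]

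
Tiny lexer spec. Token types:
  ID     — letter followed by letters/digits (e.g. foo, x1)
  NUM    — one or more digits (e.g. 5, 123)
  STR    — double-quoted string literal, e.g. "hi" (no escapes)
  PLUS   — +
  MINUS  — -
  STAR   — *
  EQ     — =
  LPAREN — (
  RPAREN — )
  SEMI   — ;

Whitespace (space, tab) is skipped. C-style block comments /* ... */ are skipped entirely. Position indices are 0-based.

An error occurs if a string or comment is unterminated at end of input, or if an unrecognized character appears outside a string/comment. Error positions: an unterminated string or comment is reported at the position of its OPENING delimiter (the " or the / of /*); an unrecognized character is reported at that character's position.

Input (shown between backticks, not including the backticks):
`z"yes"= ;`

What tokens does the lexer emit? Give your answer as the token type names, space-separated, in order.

pos=0: emit ID 'z' (now at pos=1)
pos=1: enter STRING mode
pos=1: emit STR "yes" (now at pos=6)
pos=6: emit EQ '='
pos=8: emit SEMI ';'
DONE. 4 tokens: [ID, STR, EQ, SEMI]

Answer: ID STR EQ SEMI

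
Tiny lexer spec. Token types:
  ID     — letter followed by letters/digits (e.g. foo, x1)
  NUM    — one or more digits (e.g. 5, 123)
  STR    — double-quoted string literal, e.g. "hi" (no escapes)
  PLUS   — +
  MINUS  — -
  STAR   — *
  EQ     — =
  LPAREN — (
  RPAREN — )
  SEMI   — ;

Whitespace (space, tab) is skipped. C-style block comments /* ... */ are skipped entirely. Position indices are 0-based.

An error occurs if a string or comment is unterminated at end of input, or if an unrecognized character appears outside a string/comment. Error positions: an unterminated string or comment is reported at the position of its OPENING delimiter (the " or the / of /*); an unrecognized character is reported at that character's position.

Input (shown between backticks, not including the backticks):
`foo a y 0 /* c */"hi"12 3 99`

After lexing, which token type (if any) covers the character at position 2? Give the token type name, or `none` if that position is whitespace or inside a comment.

pos=0: emit ID 'foo' (now at pos=3)
pos=4: emit ID 'a' (now at pos=5)
pos=6: emit ID 'y' (now at pos=7)
pos=8: emit NUM '0' (now at pos=9)
pos=10: enter COMMENT mode (saw '/*')
exit COMMENT mode (now at pos=17)
pos=17: enter STRING mode
pos=17: emit STR "hi" (now at pos=21)
pos=21: emit NUM '12' (now at pos=23)
pos=24: emit NUM '3' (now at pos=25)
pos=26: emit NUM '99' (now at pos=28)
DONE. 8 tokens: [ID, ID, ID, NUM, STR, NUM, NUM, NUM]
Position 2: char is 'o' -> ID

Answer: ID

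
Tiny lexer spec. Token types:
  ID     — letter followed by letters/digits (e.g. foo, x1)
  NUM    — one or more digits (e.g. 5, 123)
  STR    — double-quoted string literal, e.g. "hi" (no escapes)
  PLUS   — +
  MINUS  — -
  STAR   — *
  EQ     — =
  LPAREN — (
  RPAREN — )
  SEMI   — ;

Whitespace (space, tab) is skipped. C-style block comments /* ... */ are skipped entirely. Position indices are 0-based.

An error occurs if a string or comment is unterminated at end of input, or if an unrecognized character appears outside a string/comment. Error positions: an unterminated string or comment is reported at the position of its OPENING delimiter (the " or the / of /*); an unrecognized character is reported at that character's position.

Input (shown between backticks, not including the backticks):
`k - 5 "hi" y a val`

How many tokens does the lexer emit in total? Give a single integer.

Answer: 7

Derivation:
pos=0: emit ID 'k' (now at pos=1)
pos=2: emit MINUS '-'
pos=4: emit NUM '5' (now at pos=5)
pos=6: enter STRING mode
pos=6: emit STR "hi" (now at pos=10)
pos=11: emit ID 'y' (now at pos=12)
pos=13: emit ID 'a' (now at pos=14)
pos=15: emit ID 'val' (now at pos=18)
DONE. 7 tokens: [ID, MINUS, NUM, STR, ID, ID, ID]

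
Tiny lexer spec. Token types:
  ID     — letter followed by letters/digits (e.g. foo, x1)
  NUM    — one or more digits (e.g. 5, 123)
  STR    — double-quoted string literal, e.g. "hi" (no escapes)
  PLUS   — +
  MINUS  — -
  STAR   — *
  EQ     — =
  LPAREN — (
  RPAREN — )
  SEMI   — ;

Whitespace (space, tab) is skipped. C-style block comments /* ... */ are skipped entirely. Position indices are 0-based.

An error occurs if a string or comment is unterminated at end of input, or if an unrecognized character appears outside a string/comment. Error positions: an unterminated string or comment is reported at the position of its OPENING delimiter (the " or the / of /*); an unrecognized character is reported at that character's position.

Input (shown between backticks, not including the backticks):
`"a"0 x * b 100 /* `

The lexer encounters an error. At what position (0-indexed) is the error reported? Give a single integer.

Answer: 15

Derivation:
pos=0: enter STRING mode
pos=0: emit STR "a" (now at pos=3)
pos=3: emit NUM '0' (now at pos=4)
pos=5: emit ID 'x' (now at pos=6)
pos=7: emit STAR '*'
pos=9: emit ID 'b' (now at pos=10)
pos=11: emit NUM '100' (now at pos=14)
pos=15: enter COMMENT mode (saw '/*')
pos=15: ERROR — unterminated comment (reached EOF)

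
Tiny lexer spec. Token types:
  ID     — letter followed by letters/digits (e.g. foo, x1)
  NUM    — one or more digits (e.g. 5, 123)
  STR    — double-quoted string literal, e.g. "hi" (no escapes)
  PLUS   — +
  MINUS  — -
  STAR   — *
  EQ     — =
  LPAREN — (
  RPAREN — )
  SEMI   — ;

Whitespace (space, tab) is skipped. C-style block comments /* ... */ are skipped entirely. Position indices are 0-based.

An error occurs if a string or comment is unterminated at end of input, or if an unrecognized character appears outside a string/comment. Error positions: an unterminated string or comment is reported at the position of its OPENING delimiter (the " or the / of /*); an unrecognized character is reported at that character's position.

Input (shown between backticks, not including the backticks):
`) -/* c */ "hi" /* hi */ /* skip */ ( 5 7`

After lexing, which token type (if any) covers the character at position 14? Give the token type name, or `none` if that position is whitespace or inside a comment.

Answer: STR

Derivation:
pos=0: emit RPAREN ')'
pos=2: emit MINUS '-'
pos=3: enter COMMENT mode (saw '/*')
exit COMMENT mode (now at pos=10)
pos=11: enter STRING mode
pos=11: emit STR "hi" (now at pos=15)
pos=16: enter COMMENT mode (saw '/*')
exit COMMENT mode (now at pos=24)
pos=25: enter COMMENT mode (saw '/*')
exit COMMENT mode (now at pos=35)
pos=36: emit LPAREN '('
pos=38: emit NUM '5' (now at pos=39)
pos=40: emit NUM '7' (now at pos=41)
DONE. 6 tokens: [RPAREN, MINUS, STR, LPAREN, NUM, NUM]
Position 14: char is '"' -> STR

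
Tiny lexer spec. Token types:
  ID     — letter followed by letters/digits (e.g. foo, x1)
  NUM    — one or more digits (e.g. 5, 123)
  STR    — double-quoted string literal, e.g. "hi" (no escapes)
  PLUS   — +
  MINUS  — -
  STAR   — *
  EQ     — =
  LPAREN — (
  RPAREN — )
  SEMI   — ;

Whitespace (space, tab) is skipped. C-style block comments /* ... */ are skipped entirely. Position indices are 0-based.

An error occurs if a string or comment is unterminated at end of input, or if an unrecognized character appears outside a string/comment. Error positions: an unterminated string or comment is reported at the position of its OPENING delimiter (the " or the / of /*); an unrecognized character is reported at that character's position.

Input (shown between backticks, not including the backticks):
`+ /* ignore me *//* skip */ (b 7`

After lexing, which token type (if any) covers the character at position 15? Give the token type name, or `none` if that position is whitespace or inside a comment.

pos=0: emit PLUS '+'
pos=2: enter COMMENT mode (saw '/*')
exit COMMENT mode (now at pos=17)
pos=17: enter COMMENT mode (saw '/*')
exit COMMENT mode (now at pos=27)
pos=28: emit LPAREN '('
pos=29: emit ID 'b' (now at pos=30)
pos=31: emit NUM '7' (now at pos=32)
DONE. 4 tokens: [PLUS, LPAREN, ID, NUM]
Position 15: char is '*' -> none

Answer: none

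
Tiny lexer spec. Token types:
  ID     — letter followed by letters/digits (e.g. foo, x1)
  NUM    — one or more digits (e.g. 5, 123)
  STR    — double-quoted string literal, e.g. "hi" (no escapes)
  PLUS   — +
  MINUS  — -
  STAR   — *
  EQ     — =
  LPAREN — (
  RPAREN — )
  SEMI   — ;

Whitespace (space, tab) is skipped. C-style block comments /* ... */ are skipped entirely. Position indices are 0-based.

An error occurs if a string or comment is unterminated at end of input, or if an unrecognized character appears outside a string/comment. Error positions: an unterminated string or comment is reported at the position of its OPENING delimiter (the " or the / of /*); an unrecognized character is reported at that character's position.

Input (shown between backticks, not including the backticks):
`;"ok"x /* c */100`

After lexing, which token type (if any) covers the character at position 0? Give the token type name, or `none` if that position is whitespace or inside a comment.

Answer: SEMI

Derivation:
pos=0: emit SEMI ';'
pos=1: enter STRING mode
pos=1: emit STR "ok" (now at pos=5)
pos=5: emit ID 'x' (now at pos=6)
pos=7: enter COMMENT mode (saw '/*')
exit COMMENT mode (now at pos=14)
pos=14: emit NUM '100' (now at pos=17)
DONE. 4 tokens: [SEMI, STR, ID, NUM]
Position 0: char is ';' -> SEMI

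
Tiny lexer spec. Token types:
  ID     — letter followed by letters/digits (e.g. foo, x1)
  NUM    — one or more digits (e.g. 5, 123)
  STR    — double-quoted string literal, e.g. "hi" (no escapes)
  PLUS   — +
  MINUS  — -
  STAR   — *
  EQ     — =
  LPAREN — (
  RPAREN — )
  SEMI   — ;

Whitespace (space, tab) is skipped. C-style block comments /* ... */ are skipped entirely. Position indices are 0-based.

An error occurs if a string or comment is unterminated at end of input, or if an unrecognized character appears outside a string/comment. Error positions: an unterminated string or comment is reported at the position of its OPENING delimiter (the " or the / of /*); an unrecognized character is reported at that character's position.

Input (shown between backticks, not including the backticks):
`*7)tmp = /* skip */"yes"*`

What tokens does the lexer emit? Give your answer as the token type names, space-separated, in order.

pos=0: emit STAR '*'
pos=1: emit NUM '7' (now at pos=2)
pos=2: emit RPAREN ')'
pos=3: emit ID 'tmp' (now at pos=6)
pos=7: emit EQ '='
pos=9: enter COMMENT mode (saw '/*')
exit COMMENT mode (now at pos=19)
pos=19: enter STRING mode
pos=19: emit STR "yes" (now at pos=24)
pos=24: emit STAR '*'
DONE. 7 tokens: [STAR, NUM, RPAREN, ID, EQ, STR, STAR]

Answer: STAR NUM RPAREN ID EQ STR STAR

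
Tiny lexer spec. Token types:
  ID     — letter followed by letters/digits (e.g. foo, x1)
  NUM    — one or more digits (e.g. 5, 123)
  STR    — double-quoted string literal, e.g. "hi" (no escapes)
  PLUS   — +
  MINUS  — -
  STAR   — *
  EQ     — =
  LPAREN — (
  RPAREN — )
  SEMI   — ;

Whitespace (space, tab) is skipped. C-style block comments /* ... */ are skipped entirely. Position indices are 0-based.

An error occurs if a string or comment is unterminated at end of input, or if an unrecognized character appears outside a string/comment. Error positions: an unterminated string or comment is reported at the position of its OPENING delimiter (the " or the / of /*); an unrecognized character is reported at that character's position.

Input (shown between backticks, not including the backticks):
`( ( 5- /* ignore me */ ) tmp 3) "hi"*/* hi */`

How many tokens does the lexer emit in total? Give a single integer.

pos=0: emit LPAREN '('
pos=2: emit LPAREN '('
pos=4: emit NUM '5' (now at pos=5)
pos=5: emit MINUS '-'
pos=7: enter COMMENT mode (saw '/*')
exit COMMENT mode (now at pos=22)
pos=23: emit RPAREN ')'
pos=25: emit ID 'tmp' (now at pos=28)
pos=29: emit NUM '3' (now at pos=30)
pos=30: emit RPAREN ')'
pos=32: enter STRING mode
pos=32: emit STR "hi" (now at pos=36)
pos=36: emit STAR '*'
pos=37: enter COMMENT mode (saw '/*')
exit COMMENT mode (now at pos=45)
DONE. 10 tokens: [LPAREN, LPAREN, NUM, MINUS, RPAREN, ID, NUM, RPAREN, STR, STAR]

Answer: 10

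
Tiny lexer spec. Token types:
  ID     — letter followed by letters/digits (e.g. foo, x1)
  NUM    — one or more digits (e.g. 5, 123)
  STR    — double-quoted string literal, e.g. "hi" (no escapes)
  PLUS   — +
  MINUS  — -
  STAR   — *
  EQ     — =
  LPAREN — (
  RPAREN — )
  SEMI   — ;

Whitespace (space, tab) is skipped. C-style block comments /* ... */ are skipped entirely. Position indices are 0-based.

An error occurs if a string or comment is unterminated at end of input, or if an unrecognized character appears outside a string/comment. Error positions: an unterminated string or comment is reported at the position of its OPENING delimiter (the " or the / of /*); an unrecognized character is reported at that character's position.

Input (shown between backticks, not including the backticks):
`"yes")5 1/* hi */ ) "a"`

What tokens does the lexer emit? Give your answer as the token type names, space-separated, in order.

pos=0: enter STRING mode
pos=0: emit STR "yes" (now at pos=5)
pos=5: emit RPAREN ')'
pos=6: emit NUM '5' (now at pos=7)
pos=8: emit NUM '1' (now at pos=9)
pos=9: enter COMMENT mode (saw '/*')
exit COMMENT mode (now at pos=17)
pos=18: emit RPAREN ')'
pos=20: enter STRING mode
pos=20: emit STR "a" (now at pos=23)
DONE. 6 tokens: [STR, RPAREN, NUM, NUM, RPAREN, STR]

Answer: STR RPAREN NUM NUM RPAREN STR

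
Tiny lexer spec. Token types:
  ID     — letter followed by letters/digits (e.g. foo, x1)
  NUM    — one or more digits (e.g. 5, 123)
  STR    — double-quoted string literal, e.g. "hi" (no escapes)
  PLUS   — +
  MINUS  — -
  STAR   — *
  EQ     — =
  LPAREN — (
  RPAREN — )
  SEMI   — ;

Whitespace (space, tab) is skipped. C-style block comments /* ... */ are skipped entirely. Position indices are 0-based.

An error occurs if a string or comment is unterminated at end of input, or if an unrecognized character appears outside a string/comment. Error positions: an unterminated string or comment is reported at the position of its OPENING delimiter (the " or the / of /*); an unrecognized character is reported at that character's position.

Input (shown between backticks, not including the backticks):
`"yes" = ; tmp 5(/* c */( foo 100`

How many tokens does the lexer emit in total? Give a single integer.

Answer: 9

Derivation:
pos=0: enter STRING mode
pos=0: emit STR "yes" (now at pos=5)
pos=6: emit EQ '='
pos=8: emit SEMI ';'
pos=10: emit ID 'tmp' (now at pos=13)
pos=14: emit NUM '5' (now at pos=15)
pos=15: emit LPAREN '('
pos=16: enter COMMENT mode (saw '/*')
exit COMMENT mode (now at pos=23)
pos=23: emit LPAREN '('
pos=25: emit ID 'foo' (now at pos=28)
pos=29: emit NUM '100' (now at pos=32)
DONE. 9 tokens: [STR, EQ, SEMI, ID, NUM, LPAREN, LPAREN, ID, NUM]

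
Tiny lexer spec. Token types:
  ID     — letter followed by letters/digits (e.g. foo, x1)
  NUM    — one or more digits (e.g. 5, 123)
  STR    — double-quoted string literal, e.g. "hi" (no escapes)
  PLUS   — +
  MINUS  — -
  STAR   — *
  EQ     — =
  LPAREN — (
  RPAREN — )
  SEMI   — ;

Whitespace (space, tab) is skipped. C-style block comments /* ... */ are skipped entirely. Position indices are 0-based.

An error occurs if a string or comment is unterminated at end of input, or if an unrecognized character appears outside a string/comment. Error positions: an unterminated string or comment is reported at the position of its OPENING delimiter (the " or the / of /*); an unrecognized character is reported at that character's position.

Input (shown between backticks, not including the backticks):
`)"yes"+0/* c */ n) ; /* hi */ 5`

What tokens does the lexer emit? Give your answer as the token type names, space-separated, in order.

Answer: RPAREN STR PLUS NUM ID RPAREN SEMI NUM

Derivation:
pos=0: emit RPAREN ')'
pos=1: enter STRING mode
pos=1: emit STR "yes" (now at pos=6)
pos=6: emit PLUS '+'
pos=7: emit NUM '0' (now at pos=8)
pos=8: enter COMMENT mode (saw '/*')
exit COMMENT mode (now at pos=15)
pos=16: emit ID 'n' (now at pos=17)
pos=17: emit RPAREN ')'
pos=19: emit SEMI ';'
pos=21: enter COMMENT mode (saw '/*')
exit COMMENT mode (now at pos=29)
pos=30: emit NUM '5' (now at pos=31)
DONE. 8 tokens: [RPAREN, STR, PLUS, NUM, ID, RPAREN, SEMI, NUM]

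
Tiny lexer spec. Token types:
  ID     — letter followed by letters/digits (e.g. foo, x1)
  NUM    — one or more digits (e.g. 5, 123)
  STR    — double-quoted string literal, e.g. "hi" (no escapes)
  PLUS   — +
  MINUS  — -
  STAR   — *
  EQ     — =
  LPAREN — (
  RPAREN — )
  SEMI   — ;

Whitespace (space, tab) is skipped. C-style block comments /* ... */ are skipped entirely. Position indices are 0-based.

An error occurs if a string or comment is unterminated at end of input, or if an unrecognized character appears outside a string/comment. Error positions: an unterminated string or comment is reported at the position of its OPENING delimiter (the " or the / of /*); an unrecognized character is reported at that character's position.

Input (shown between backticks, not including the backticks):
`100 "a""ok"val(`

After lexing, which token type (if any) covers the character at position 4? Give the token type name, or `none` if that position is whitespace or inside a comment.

Answer: STR

Derivation:
pos=0: emit NUM '100' (now at pos=3)
pos=4: enter STRING mode
pos=4: emit STR "a" (now at pos=7)
pos=7: enter STRING mode
pos=7: emit STR "ok" (now at pos=11)
pos=11: emit ID 'val' (now at pos=14)
pos=14: emit LPAREN '('
DONE. 5 tokens: [NUM, STR, STR, ID, LPAREN]
Position 4: char is '"' -> STR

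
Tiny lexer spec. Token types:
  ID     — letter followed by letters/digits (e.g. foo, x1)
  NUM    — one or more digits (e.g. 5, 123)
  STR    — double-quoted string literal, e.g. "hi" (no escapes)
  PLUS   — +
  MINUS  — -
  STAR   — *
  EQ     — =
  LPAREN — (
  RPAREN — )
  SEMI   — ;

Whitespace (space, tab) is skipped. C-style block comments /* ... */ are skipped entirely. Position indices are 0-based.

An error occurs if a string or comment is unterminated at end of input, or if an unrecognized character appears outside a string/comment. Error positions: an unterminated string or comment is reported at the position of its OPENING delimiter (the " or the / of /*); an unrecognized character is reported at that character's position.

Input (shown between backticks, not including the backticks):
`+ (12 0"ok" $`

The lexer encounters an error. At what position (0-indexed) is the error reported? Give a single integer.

Answer: 12

Derivation:
pos=0: emit PLUS '+'
pos=2: emit LPAREN '('
pos=3: emit NUM '12' (now at pos=5)
pos=6: emit NUM '0' (now at pos=7)
pos=7: enter STRING mode
pos=7: emit STR "ok" (now at pos=11)
pos=12: ERROR — unrecognized char '$'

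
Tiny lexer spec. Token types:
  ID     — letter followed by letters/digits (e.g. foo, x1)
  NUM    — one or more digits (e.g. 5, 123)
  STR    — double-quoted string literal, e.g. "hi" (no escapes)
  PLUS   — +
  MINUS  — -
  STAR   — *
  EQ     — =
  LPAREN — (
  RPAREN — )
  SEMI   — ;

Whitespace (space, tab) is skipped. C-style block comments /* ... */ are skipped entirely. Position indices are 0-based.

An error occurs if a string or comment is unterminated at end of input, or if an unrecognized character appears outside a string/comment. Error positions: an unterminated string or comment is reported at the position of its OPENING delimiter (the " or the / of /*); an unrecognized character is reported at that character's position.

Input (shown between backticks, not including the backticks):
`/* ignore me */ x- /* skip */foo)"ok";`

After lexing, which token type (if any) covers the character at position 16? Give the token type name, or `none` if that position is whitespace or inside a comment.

pos=0: enter COMMENT mode (saw '/*')
exit COMMENT mode (now at pos=15)
pos=16: emit ID 'x' (now at pos=17)
pos=17: emit MINUS '-'
pos=19: enter COMMENT mode (saw '/*')
exit COMMENT mode (now at pos=29)
pos=29: emit ID 'foo' (now at pos=32)
pos=32: emit RPAREN ')'
pos=33: enter STRING mode
pos=33: emit STR "ok" (now at pos=37)
pos=37: emit SEMI ';'
DONE. 6 tokens: [ID, MINUS, ID, RPAREN, STR, SEMI]
Position 16: char is 'x' -> ID

Answer: ID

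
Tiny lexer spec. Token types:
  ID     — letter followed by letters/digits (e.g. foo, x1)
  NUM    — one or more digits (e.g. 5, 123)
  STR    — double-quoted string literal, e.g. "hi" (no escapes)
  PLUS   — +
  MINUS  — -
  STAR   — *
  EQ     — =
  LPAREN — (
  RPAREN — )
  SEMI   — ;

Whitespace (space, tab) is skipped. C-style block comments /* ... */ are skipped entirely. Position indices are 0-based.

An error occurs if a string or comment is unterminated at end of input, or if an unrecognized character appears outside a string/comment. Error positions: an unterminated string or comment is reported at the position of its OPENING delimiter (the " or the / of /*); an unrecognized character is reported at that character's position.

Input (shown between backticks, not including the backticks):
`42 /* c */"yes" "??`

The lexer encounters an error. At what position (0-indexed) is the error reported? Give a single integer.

pos=0: emit NUM '42' (now at pos=2)
pos=3: enter COMMENT mode (saw '/*')
exit COMMENT mode (now at pos=10)
pos=10: enter STRING mode
pos=10: emit STR "yes" (now at pos=15)
pos=16: enter STRING mode
pos=16: ERROR — unterminated string

Answer: 16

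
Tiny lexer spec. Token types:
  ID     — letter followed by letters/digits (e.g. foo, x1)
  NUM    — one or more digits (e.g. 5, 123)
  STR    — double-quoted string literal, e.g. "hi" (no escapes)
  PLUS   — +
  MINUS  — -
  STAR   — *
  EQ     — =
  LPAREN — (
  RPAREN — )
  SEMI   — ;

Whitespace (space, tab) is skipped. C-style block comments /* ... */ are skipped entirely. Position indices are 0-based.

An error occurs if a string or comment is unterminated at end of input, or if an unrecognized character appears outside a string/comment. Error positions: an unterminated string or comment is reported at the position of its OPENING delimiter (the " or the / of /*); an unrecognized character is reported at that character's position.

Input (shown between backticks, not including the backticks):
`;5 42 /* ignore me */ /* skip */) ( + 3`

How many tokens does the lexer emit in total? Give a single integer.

Answer: 7

Derivation:
pos=0: emit SEMI ';'
pos=1: emit NUM '5' (now at pos=2)
pos=3: emit NUM '42' (now at pos=5)
pos=6: enter COMMENT mode (saw '/*')
exit COMMENT mode (now at pos=21)
pos=22: enter COMMENT mode (saw '/*')
exit COMMENT mode (now at pos=32)
pos=32: emit RPAREN ')'
pos=34: emit LPAREN '('
pos=36: emit PLUS '+'
pos=38: emit NUM '3' (now at pos=39)
DONE. 7 tokens: [SEMI, NUM, NUM, RPAREN, LPAREN, PLUS, NUM]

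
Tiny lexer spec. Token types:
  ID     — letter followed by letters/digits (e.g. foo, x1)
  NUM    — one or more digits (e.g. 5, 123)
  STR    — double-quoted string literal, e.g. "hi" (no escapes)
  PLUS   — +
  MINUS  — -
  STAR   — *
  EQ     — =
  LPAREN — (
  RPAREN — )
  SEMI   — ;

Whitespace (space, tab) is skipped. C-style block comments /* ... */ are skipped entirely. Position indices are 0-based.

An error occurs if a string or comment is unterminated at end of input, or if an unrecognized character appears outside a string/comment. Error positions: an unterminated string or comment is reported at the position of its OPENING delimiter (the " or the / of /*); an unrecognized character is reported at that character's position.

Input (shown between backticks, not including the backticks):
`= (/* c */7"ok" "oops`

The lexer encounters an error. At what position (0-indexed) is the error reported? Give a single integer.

pos=0: emit EQ '='
pos=2: emit LPAREN '('
pos=3: enter COMMENT mode (saw '/*')
exit COMMENT mode (now at pos=10)
pos=10: emit NUM '7' (now at pos=11)
pos=11: enter STRING mode
pos=11: emit STR "ok" (now at pos=15)
pos=16: enter STRING mode
pos=16: ERROR — unterminated string

Answer: 16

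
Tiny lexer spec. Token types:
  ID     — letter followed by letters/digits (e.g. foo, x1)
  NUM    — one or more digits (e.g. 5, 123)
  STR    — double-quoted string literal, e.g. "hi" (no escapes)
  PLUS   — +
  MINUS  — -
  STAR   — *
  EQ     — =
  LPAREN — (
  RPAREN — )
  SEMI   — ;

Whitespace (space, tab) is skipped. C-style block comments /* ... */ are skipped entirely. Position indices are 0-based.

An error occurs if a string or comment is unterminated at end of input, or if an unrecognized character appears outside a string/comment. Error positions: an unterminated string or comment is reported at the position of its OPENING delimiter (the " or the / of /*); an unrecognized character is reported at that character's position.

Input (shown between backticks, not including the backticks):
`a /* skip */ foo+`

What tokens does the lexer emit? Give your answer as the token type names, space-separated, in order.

pos=0: emit ID 'a' (now at pos=1)
pos=2: enter COMMENT mode (saw '/*')
exit COMMENT mode (now at pos=12)
pos=13: emit ID 'foo' (now at pos=16)
pos=16: emit PLUS '+'
DONE. 3 tokens: [ID, ID, PLUS]

Answer: ID ID PLUS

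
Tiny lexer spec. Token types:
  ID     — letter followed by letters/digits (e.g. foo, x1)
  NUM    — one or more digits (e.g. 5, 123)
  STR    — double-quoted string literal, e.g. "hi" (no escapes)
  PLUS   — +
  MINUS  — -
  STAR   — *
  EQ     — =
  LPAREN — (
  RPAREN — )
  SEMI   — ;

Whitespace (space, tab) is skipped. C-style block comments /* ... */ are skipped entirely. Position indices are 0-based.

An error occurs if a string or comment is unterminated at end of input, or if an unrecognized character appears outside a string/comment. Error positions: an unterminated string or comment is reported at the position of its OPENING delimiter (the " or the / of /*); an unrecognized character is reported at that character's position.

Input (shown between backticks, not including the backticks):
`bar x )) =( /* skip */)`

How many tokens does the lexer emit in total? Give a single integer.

Answer: 7

Derivation:
pos=0: emit ID 'bar' (now at pos=3)
pos=4: emit ID 'x' (now at pos=5)
pos=6: emit RPAREN ')'
pos=7: emit RPAREN ')'
pos=9: emit EQ '='
pos=10: emit LPAREN '('
pos=12: enter COMMENT mode (saw '/*')
exit COMMENT mode (now at pos=22)
pos=22: emit RPAREN ')'
DONE. 7 tokens: [ID, ID, RPAREN, RPAREN, EQ, LPAREN, RPAREN]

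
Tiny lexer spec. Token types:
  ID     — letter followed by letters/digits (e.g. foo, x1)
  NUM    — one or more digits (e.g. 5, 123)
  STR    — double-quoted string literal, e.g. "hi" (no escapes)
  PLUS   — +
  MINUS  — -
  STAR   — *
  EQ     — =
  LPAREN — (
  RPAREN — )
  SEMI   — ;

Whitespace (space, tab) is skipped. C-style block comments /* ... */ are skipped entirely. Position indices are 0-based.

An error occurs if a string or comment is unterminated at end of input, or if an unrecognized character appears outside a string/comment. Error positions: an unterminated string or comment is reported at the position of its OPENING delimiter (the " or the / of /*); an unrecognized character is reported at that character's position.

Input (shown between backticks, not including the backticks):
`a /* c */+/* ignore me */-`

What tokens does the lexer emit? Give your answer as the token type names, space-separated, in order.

Answer: ID PLUS MINUS

Derivation:
pos=0: emit ID 'a' (now at pos=1)
pos=2: enter COMMENT mode (saw '/*')
exit COMMENT mode (now at pos=9)
pos=9: emit PLUS '+'
pos=10: enter COMMENT mode (saw '/*')
exit COMMENT mode (now at pos=25)
pos=25: emit MINUS '-'
DONE. 3 tokens: [ID, PLUS, MINUS]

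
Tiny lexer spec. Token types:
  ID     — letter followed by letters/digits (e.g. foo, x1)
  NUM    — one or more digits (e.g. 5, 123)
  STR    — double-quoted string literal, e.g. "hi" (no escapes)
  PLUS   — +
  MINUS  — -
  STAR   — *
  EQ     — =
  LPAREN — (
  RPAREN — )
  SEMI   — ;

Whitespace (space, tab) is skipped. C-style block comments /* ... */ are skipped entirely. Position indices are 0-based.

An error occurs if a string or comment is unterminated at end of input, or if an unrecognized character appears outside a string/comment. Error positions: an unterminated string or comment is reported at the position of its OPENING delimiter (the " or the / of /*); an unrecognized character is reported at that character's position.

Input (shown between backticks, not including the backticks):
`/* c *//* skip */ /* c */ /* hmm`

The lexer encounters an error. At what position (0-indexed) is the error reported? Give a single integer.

pos=0: enter COMMENT mode (saw '/*')
exit COMMENT mode (now at pos=7)
pos=7: enter COMMENT mode (saw '/*')
exit COMMENT mode (now at pos=17)
pos=18: enter COMMENT mode (saw '/*')
exit COMMENT mode (now at pos=25)
pos=26: enter COMMENT mode (saw '/*')
pos=26: ERROR — unterminated comment (reached EOF)

Answer: 26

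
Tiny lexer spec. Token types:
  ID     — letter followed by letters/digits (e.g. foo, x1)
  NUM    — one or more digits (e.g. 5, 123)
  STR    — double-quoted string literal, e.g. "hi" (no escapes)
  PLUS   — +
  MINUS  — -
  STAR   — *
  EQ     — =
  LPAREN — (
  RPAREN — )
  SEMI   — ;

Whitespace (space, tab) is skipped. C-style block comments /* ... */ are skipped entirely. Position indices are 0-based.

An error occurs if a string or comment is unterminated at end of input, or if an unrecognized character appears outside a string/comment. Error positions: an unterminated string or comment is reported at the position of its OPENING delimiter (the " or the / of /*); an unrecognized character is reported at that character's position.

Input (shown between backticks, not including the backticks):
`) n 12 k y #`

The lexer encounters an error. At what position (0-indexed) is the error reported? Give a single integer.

pos=0: emit RPAREN ')'
pos=2: emit ID 'n' (now at pos=3)
pos=4: emit NUM '12' (now at pos=6)
pos=7: emit ID 'k' (now at pos=8)
pos=9: emit ID 'y' (now at pos=10)
pos=11: ERROR — unrecognized char '#'

Answer: 11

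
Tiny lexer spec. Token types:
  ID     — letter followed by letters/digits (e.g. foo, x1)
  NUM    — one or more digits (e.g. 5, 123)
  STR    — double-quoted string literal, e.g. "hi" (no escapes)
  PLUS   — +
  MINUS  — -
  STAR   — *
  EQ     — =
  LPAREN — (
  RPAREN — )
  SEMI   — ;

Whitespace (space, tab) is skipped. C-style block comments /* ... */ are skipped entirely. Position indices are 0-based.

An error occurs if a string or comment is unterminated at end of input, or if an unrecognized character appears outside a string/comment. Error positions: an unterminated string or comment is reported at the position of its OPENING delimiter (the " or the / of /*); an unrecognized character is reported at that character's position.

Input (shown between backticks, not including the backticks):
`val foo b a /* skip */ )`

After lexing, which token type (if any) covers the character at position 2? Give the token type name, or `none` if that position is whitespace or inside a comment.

pos=0: emit ID 'val' (now at pos=3)
pos=4: emit ID 'foo' (now at pos=7)
pos=8: emit ID 'b' (now at pos=9)
pos=10: emit ID 'a' (now at pos=11)
pos=12: enter COMMENT mode (saw '/*')
exit COMMENT mode (now at pos=22)
pos=23: emit RPAREN ')'
DONE. 5 tokens: [ID, ID, ID, ID, RPAREN]
Position 2: char is 'l' -> ID

Answer: ID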